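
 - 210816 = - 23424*9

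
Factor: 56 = 2^3 * 7^1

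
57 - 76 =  - 19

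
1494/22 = 67 + 10/11  =  67.91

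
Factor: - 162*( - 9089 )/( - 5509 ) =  - 2^1*3^4*7^( - 1) *61^1*149^1*787^( - 1)= - 1472418/5509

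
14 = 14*1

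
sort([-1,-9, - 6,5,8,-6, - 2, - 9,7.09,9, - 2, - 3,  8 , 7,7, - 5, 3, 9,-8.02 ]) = [ - 9, - 9, - 8.02,  -  6,-6,- 5, - 3, - 2,  -  2,-1, 3,5,7  ,  7,7.09,8,8, 9,  9]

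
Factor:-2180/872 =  - 5/2 = - 2^(-1 )*5^1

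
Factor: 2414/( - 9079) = -2^1*7^( - 1 )*17^1*71^1 * 1297^( - 1 )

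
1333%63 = 10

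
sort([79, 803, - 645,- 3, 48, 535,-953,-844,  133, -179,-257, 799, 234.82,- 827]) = [-953, - 844, - 827, - 645, - 257, - 179, - 3, 48, 79,133, 234.82, 535, 799,803 ]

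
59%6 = 5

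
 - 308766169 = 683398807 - 992164976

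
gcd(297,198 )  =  99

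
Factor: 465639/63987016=2^( - 3 )*3^1*211^( - 1 )*269^1*577^1*37907^( - 1 ) 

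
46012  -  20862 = 25150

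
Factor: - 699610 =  - 2^1 *5^1*43^1*1627^1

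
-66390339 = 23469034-89859373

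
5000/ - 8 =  - 625/1= - 625.00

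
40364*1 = 40364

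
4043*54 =218322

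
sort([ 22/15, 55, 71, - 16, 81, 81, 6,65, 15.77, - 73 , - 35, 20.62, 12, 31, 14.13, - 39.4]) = [-73, - 39.4, - 35, - 16,22/15,6, 12, 14.13, 15.77,20.62, 31,55, 65, 71, 81, 81] 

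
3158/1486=1579/743 = 2.13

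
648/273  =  2  +  34/91 = 2.37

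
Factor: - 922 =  - 2^1*461^1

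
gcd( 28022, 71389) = 1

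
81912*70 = 5733840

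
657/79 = 657/79 = 8.32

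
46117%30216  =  15901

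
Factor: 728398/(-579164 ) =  - 2^(-1)*11^1 * 113^1 * 293^1*144791^( - 1) = -364199/289582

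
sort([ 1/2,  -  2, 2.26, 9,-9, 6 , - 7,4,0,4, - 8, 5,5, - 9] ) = [ - 9, - 9, - 8, - 7, - 2,0,1/2,  2.26, 4, 4,5, 5,6,9 ]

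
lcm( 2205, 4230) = 207270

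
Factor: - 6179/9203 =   -  37^1*167^1*9203^( - 1) 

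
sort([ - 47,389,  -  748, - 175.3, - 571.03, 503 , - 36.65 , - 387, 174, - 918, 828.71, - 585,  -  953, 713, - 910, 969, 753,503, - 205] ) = [ - 953,-918,-910, - 748,-585, - 571.03, - 387, - 205, - 175.3, - 47, - 36.65,174,389 , 503 , 503 , 713, 753,828.71 , 969 ]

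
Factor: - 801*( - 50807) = 40696407 = 3^2* 23^1*47^2*89^1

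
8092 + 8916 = 17008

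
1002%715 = 287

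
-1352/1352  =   - 1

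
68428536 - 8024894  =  60403642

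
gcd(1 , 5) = 1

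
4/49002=2/24501 = 0.00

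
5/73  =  5/73=0.07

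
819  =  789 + 30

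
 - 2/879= - 2/879 =- 0.00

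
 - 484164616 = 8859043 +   -  493023659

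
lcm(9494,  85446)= 85446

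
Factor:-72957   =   - 3^1*83^1 *293^1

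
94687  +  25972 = 120659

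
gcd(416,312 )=104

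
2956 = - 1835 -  - 4791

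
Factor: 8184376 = 2^3*1023047^1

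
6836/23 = 6836/23 = 297.22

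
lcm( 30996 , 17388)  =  712908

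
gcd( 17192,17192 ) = 17192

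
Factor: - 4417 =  - 7^1*  631^1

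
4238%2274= 1964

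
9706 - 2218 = 7488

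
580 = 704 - 124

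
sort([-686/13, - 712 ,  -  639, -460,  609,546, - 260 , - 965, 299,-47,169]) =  [-965,-712, - 639,-460, - 260 ,-686/13, - 47,169, 299 , 546,609]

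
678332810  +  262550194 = 940883004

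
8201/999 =8201/999 = 8.21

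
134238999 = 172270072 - 38031073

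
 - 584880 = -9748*60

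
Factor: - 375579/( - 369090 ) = 41731/41010 = 2^(  -  1)*3^ (- 1 )*5^( - 1)*29^1*1367^(-1)*1439^1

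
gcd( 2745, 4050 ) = 45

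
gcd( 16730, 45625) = 5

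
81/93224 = 81/93224 = 0.00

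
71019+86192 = 157211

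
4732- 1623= 3109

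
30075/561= 53+114/187 = 53.61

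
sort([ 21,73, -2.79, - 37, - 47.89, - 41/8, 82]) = [ - 47.89, -37, - 41/8, - 2.79,21,73,82 ] 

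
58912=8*7364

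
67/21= 67/21 =3.19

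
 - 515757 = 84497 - 600254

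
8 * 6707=53656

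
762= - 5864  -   - 6626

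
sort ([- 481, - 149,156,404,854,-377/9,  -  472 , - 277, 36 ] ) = [ - 481,-472, - 277,  -  149,-377/9 , 36, 156,404, 854]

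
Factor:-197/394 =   -  1/2 = -2^(-1 )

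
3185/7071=3185/7071 = 0.45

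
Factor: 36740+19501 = 56241 = 3^3 * 2083^1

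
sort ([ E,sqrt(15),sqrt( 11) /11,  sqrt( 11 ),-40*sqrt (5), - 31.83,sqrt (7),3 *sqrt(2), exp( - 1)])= [ - 40*sqrt (5), - 31.83,sqrt( 11 )/11,  exp( - 1),sqrt(7), E, sqrt (11 ), sqrt( 15 ) , 3*sqrt(2) ]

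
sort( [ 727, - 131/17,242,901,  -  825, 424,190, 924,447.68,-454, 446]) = [ - 825 , - 454,  -  131/17,190, 242, 424,446,447.68,727,901,924] 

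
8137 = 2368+5769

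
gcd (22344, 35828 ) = 4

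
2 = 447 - 445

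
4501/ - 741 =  - 7  +  686/741 = - 6.07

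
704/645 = 1 + 59/645 = 1.09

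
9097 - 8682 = 415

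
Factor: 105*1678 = 176190 = 2^1*3^1*5^1 * 7^1*839^1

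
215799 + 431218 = 647017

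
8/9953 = 8/9953  =  0.00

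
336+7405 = 7741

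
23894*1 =23894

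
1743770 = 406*4295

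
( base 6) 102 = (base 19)20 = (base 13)2c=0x26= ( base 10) 38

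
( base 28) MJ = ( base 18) 1H5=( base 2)1001111011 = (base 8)1173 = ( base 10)635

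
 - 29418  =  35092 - 64510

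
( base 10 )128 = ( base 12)a8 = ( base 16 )80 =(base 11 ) 107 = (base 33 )3T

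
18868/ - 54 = -350+16/27 = -349.41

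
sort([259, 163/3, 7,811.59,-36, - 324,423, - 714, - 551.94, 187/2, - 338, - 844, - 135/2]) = [ - 844,- 714, - 551.94, - 338, - 324, - 135/2, - 36, 7,163/3,187/2,259 , 423,811.59 ]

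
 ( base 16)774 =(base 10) 1908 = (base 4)131310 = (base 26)2la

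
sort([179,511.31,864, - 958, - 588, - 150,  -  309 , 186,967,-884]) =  [ - 958, - 884, - 588, - 309,-150, 179,186, 511.31, 864,967]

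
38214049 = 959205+37254844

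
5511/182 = 30 + 51/182 = 30.28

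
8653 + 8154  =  16807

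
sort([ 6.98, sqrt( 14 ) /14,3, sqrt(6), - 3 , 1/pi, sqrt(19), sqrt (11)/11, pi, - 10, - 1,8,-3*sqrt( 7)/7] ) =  [ - 10, - 3,  -  3* sqrt(7 ) /7, - 1, sqrt ( 14) /14,sqrt(11) /11, 1/pi, sqrt(6), 3,pi,  sqrt( 19),6.98, 8 ]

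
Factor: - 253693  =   - 11^1*23063^1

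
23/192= 23/192 = 0.12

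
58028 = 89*652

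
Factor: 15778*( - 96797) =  - 1527263066 = - 2^1*7^3*23^1 *96797^1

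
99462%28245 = 14727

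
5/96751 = 5/96751 = 0.00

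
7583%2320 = 623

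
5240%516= 80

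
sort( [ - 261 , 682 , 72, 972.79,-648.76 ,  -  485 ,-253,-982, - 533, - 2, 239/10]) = [-982,-648.76 , - 533, - 485,-261 ,-253, - 2 , 239/10 , 72 , 682,  972.79]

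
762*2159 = 1645158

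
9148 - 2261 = 6887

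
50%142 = 50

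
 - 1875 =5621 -7496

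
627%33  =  0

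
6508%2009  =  481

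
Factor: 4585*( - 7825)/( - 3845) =7175525/769 = 5^2*7^1*131^1*313^1 * 769^( - 1 )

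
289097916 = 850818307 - 561720391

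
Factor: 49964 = 2^2* 12491^1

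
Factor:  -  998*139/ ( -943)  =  138722/943  =  2^1 * 23^(-1 )*41^ (-1)*139^1*499^1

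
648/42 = 108/7 = 15.43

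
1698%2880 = 1698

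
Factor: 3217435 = 5^1*13^1*49499^1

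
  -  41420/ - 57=726+ 2/3 = 726.67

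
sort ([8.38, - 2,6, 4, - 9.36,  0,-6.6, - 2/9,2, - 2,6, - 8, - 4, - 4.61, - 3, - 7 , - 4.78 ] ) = [-9.36, - 8, - 7,- 6.6, - 4.78, - 4.61,-4, - 3, - 2,-2, - 2/9 , 0,2,4, 6,6,8.38 ]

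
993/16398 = 331/5466=   0.06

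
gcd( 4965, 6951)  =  993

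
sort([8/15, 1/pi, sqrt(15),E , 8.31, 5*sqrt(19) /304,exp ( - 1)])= [ 5*sqrt( 19 )/304,1/pi, exp(-1),8/15, E, sqrt(15 ),8.31]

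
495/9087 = 165/3029  =  0.05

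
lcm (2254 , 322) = 2254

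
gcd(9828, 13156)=52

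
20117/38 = 20117/38 = 529.39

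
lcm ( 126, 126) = 126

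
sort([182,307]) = [ 182, 307]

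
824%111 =47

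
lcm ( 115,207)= 1035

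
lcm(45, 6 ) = 90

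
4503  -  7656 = -3153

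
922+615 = 1537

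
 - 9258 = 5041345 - 5050603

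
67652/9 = 7516+8/9 = 7516.89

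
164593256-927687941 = -763094685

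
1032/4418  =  516/2209 =0.23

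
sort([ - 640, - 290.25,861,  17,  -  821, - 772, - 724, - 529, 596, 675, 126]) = [ -821, - 772,-724,-640, - 529 , - 290.25, 17,126, 596, 675, 861 ] 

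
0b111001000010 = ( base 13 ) 187A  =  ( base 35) 2ya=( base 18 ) B4E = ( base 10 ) 3650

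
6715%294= 247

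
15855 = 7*2265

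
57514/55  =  57514/55= 1045.71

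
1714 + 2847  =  4561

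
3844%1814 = 216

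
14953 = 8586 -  - 6367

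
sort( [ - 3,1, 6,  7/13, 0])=[-3,0,7/13,1,6 ] 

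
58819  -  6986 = 51833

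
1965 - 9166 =  -  7201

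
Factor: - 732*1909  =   - 1397388 = - 2^2 * 3^1*23^1*61^1*83^1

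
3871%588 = 343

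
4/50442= 2/25221 = 0.00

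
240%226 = 14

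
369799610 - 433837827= - 64038217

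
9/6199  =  9/6199 = 0.00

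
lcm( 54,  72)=216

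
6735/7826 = 6735/7826 = 0.86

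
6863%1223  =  748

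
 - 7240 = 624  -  7864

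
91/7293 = 7/561= 0.01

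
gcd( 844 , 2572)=4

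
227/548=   227/548 = 0.41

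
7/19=7/19= 0.37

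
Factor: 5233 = 5233^1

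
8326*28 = 233128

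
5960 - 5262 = 698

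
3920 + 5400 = 9320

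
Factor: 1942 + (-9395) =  - 29^1*257^1 =- 7453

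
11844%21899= 11844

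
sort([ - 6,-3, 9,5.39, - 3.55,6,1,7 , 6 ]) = [-6, - 3.55,- 3, 1,5.39,  6,6, 7, 9] 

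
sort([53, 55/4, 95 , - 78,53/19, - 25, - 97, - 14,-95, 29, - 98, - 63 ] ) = [ - 98,-97, - 95,-78, - 63, - 25 , - 14 , 53/19,55/4,29,53,95] 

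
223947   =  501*447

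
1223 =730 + 493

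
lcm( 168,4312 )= 12936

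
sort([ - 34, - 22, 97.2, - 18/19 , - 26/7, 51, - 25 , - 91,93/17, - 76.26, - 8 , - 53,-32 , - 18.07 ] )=[- 91 , - 76.26, - 53, - 34, - 32, - 25,- 22, - 18.07 , - 8 , - 26/7, -18/19, 93/17, 51,97.2]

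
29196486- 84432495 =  - 55236009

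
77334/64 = 38667/32 = 1208.34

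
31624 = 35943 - 4319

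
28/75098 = 14/37549 = 0.00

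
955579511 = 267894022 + 687685489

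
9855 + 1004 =10859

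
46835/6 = 46835/6 = 7805.83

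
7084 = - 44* ( - 161 )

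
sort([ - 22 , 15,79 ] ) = [ - 22,15,79]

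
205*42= 8610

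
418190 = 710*589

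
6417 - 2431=3986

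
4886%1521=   323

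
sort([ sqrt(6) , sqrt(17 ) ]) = [sqrt (6),sqrt( 17 )] 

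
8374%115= 94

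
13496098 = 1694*7967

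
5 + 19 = 24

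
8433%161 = 61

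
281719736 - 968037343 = - 686317607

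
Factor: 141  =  3^1*47^1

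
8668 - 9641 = - 973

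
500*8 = 4000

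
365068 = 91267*4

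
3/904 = 3/904 = 0.00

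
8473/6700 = 8473/6700 = 1.26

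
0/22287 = 0  =  0.00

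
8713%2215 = 2068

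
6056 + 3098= 9154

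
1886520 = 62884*30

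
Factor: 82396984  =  2^3*10299623^1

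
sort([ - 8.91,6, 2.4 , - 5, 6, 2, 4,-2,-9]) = [ - 9, - 8.91,-5, - 2, 2,2.4, 4,6, 6]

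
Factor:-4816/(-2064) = 3^( - 1)*7^1 = 7/3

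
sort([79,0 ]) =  [ 0,79] 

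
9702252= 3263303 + 6438949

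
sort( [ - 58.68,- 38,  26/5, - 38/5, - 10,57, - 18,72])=[ - 58.68,-38, - 18, - 10 , - 38/5,26/5,57 , 72 ]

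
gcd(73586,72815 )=1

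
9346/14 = 4673/7 =667.57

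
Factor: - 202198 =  - 2^1 * 17^1*19^1*313^1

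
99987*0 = 0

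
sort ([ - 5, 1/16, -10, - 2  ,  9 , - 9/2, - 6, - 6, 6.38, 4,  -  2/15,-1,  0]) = [ - 10, - 6, - 6,  -  5,-9/2, - 2,  -  1, - 2/15, 0, 1/16, 4 , 6.38, 9 ]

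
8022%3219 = 1584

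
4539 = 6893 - 2354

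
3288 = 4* 822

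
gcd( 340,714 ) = 34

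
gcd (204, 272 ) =68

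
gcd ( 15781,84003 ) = 1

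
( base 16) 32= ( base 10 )50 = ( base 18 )2e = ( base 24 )22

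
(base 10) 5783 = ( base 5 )141113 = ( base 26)8EB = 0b1011010010111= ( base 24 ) a0n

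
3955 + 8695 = 12650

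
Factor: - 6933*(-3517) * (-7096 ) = -2^3*3^1*887^1 * 2311^1*3517^1 = - 173024329656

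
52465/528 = 52465/528 = 99.37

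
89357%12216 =3845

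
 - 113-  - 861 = 748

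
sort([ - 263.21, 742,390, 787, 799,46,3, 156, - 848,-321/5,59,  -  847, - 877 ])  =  [ - 877,  -  848, - 847,  -  263.21,  -  321/5,3,46,59,156, 390,742,787,799 ] 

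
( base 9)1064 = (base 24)18j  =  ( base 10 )787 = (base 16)313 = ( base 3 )1002011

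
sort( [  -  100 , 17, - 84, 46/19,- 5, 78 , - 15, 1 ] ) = [-100, - 84, - 15,-5,1, 46/19,17, 78] 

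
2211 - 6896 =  - 4685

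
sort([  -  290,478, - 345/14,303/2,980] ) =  [ - 290, - 345/14,303/2,478, 980 ]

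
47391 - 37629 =9762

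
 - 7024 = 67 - 7091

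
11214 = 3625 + 7589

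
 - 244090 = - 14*17435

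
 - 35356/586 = - 17678/293 =- 60.33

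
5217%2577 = 63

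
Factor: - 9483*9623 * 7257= -3^2 * 29^1*41^1 * 59^1*109^1*9623^1=- 662236874613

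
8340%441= 402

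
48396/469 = 103 + 89/469 = 103.19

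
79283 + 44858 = 124141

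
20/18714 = 10/9357 = 0.00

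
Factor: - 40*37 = - 1480  =  - 2^3*5^1*37^1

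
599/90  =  6 + 59/90 =6.66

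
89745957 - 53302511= 36443446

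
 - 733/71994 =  - 733/71994 = - 0.01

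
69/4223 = 69/4223 = 0.02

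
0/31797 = 0  =  0.00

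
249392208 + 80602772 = 329994980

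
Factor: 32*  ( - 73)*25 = - 2^5*5^2*73^1 =- 58400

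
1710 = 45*38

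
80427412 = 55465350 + 24962062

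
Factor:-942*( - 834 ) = 2^2*3^2 * 139^1*157^1 = 785628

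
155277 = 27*5751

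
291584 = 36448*8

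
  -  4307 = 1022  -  5329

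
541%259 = 23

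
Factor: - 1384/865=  - 8/5 = -2^3 * 5^( - 1 ) 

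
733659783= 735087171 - 1427388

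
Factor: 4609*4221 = 3^2*7^1*11^1*67^1*419^1 = 19454589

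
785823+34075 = 819898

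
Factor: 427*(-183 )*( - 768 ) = 60012288 = 2^8 * 3^2*7^1*61^2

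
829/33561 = 829/33561 =0.02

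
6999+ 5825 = 12824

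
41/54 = 41/54 = 0.76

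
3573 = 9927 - 6354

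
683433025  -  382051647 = 301381378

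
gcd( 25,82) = 1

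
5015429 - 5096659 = - 81230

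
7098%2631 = 1836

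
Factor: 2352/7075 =2^4*3^1*5^(-2 )*7^2*283^ ( - 1)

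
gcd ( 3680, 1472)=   736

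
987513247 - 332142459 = 655370788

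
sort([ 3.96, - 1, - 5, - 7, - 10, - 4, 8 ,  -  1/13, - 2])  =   [-10 , - 7 , - 5 , - 4,- 2,  -  1 ,-1/13 , 3.96, 8]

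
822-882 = - 60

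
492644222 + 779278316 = 1271922538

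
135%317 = 135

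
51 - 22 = 29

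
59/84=59/84 = 0.70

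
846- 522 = 324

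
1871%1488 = 383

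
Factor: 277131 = 3^1*92377^1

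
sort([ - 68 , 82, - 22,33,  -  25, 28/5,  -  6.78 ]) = [ - 68, - 25, - 22,-6.78, 28/5, 33, 82 ]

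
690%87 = 81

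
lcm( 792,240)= 7920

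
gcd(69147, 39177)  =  27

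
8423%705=668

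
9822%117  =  111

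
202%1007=202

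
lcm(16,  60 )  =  240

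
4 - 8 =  - 4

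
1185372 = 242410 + 942962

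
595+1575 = 2170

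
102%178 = 102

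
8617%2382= 1471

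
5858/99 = 5858/99 = 59.17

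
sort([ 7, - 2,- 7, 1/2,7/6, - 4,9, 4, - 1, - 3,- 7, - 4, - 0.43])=[-7, - 7,-4 ,- 4, - 3, - 2, - 1, - 0.43,1/2,7/6,  4,7,9 ]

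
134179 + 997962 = 1132141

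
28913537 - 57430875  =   - 28517338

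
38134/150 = 19067/75 = 254.23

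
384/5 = 76+4/5 = 76.80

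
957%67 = 19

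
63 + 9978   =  10041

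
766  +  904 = 1670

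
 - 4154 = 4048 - 8202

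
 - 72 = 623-695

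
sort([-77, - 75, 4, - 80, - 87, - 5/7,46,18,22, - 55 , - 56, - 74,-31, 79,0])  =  [-87, - 80, - 77, - 75, -74, - 56, - 55, -31, - 5/7 , 0, 4 , 18, 22, 46, 79]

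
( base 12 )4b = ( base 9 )65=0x3b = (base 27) 25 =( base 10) 59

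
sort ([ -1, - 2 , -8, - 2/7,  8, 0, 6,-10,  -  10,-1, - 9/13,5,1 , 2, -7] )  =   [ - 10, - 10, - 8, -7, - 2 , - 1, - 1, - 9/13, - 2/7, 0, 1,2, 5,6,8]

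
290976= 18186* 16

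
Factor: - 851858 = - 2^1*7^1*71^1*857^1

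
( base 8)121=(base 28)2p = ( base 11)74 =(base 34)2d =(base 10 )81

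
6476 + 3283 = 9759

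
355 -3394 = - 3039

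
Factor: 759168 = 2^7*3^2 * 659^1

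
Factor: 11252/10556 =97/91  =  7^( - 1)*13^(-1 )*97^1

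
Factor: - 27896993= -31^1*899903^1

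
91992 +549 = 92541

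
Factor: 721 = 7^1 * 103^1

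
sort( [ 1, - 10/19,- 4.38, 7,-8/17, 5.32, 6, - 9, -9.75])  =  [ - 9.75,-9,-4.38, - 10/19,  -  8/17,1, 5.32, 6,7 ] 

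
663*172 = 114036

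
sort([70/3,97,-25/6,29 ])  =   [ - 25/6,70/3,29,97]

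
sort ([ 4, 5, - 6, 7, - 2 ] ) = [ - 6 , - 2,4, 5, 7 ]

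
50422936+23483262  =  73906198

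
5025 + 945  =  5970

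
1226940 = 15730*78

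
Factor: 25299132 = 2^2*3^1 * 41^1*51421^1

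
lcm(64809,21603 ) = 64809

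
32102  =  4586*7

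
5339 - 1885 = 3454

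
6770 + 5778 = 12548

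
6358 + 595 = 6953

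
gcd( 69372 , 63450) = 846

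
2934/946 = 3 + 48/473 = 3.10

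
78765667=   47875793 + 30889874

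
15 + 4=19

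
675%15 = 0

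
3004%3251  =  3004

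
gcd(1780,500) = 20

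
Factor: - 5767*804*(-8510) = 39458044680 = 2^3*3^1*5^1  *23^1 * 37^1*67^1*73^1*79^1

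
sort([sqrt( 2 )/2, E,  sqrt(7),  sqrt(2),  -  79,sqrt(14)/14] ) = [ - 79, sqrt (14 ) /14,sqrt( 2 )/2, sqrt( 2 ), sqrt(7 ),  E]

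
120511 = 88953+31558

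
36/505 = 36/505 =0.07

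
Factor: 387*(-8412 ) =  - 2^2*3^3*43^1*701^1 = -3255444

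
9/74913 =3/24971=0.00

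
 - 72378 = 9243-81621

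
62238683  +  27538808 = 89777491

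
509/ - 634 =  - 1 + 125/634 =- 0.80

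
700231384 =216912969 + 483318415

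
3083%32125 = 3083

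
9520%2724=1348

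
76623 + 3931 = 80554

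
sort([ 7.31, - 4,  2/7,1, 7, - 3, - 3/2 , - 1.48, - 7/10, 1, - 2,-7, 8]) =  [ - 7, - 4, - 3, - 2, - 3/2,-1.48, - 7/10, 2/7,1, 1,7, 7.31,8 ]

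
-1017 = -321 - 696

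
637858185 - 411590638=226267547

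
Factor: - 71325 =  - 3^2*5^2*317^1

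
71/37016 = 71/37016 = 0.00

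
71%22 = 5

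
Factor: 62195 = 5^1*7^1*1777^1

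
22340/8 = 5585/2 = 2792.50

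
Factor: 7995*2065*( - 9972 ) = -164634479100= - 2^2*3^3*5^2*7^1*13^1 * 41^1*59^1* 277^1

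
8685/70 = 1737/14 = 124.07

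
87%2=1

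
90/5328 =5/296 = 0.02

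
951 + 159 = 1110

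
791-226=565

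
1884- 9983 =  - 8099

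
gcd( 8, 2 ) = 2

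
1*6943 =6943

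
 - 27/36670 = - 27/36670= - 0.00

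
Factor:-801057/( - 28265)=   3^1  *5^( - 1) * 17^1 * 113^1*139^1*5653^( - 1)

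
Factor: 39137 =7^1 *5591^1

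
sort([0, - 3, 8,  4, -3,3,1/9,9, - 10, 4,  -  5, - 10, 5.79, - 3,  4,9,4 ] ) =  [ - 10, - 10, - 5, - 3,  -  3, - 3,0,1/9,3,4,4, 4, 4,  5.79, 8,9, 9]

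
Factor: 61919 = 11^1*13^1*433^1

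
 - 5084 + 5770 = 686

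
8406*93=781758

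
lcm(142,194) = 13774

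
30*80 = 2400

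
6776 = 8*847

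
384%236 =148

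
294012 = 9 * 32668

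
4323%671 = 297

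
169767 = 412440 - 242673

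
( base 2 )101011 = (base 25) 1I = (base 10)43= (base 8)53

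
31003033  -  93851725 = -62848692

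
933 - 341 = 592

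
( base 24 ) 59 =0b10000001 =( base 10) 129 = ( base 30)49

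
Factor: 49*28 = 1372=2^2* 7^3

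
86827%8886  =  6853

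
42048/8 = 5256  =  5256.00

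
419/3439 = 419/3439  =  0.12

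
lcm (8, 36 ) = 72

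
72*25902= 1864944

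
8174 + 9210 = 17384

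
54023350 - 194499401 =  - 140476051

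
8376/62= 4188/31 = 135.10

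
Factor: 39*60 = 2340 = 2^2*3^2*5^1*13^1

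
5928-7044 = - 1116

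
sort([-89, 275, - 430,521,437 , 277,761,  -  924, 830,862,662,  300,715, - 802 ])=[ - 924,  -  802, - 430,  -  89, 275,277, 300,437,521,662, 715, 761, 830, 862 ] 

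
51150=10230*5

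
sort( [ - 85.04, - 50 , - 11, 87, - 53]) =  [  -  85.04, - 53, - 50, - 11, 87 ] 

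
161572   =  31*5212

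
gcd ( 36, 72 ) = 36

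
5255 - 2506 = 2749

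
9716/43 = 9716/43 = 225.95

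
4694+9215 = 13909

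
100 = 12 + 88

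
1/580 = 1/580 =0.00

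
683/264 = 683/264 = 2.59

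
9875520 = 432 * 22860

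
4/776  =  1/194= 0.01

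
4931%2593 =2338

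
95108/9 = 10567 + 5/9 = 10567.56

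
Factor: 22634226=2^1*3^2*1257457^1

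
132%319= 132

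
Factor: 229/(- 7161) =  - 3^( - 1)*7^( - 1 ) * 11^(-1) *31^(-1 )*229^1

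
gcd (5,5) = 5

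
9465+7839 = 17304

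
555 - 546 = 9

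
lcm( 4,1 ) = 4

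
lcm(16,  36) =144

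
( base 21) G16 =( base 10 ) 7083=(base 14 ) 281d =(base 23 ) D8M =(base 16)1bab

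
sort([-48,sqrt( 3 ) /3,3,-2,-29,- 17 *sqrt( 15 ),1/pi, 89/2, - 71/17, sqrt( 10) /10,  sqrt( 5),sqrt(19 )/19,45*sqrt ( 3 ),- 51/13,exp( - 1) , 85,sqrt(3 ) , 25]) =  [ - 17*sqrt( 15),-48,-29,  -  71/17, - 51/13, - 2, sqrt(19)/19,sqrt(10 ) /10,1/pi,exp( - 1 ), sqrt ( 3 ) /3,sqrt( 3 ),sqrt ( 5 ), 3,25,89/2,45*sqrt(3),85]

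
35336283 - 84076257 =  - 48739974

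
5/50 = 1/10= 0.10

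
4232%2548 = 1684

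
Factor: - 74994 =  - 2^1*3^1*29^1*431^1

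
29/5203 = 29/5203=0.01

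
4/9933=4/9933 = 0.00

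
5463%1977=1509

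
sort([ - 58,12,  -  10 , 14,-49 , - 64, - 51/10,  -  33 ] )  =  [ - 64,  -  58,-49, - 33,  -  10 , - 51/10,12,  14]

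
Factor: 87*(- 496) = -2^4 * 3^1*29^1*31^1 = - 43152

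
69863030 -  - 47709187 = 117572217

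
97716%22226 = 8812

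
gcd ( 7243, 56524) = 1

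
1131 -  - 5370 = 6501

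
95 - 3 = 92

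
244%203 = 41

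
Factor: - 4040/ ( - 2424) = 3^( - 1)*5^1=5/3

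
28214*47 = 1326058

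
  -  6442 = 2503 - 8945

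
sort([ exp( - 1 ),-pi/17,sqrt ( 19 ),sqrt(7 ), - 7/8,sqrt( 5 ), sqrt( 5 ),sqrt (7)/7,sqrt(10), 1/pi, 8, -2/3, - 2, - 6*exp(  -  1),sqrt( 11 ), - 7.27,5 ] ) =[-7.27, - 6*exp( - 1),-2, -7/8, - 2/3 , - pi/17,1/pi, exp( - 1 ) , sqrt( 7)/7,sqrt( 5), sqrt(5),sqrt(7),sqrt( 10),sqrt ( 11) , sqrt( 19), 5,8]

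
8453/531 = 15 + 488/531 = 15.92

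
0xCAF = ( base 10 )3247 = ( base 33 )2wd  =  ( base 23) 634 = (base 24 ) 5F7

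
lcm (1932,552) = 3864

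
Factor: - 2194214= - 2^1*11^2*9067^1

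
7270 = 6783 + 487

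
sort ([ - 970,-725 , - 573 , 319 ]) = [ -970, -725,-573,  319]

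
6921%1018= 813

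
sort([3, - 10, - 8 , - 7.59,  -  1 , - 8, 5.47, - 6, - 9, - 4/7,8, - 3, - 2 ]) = [-10,-9, - 8, - 8, - 7.59, - 6, - 3, - 2, -1, - 4/7, 3,  5.47,8 ] 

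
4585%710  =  325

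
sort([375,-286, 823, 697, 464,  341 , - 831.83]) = [ - 831.83,-286,341,375, 464,697, 823 ] 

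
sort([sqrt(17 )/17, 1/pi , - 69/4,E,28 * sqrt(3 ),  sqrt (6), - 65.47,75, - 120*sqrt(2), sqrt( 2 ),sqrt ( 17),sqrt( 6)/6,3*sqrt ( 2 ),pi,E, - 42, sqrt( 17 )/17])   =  [ - 120*sqrt( 2),- 65.47, - 42,-69/4, sqrt(17)/17, sqrt( 17)/17,1/pi,sqrt( 6)/6,  sqrt(2) , sqrt( 6) , E, E,pi,sqrt(17),  3* sqrt (2),28*sqrt(3), 75 ]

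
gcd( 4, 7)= 1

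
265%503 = 265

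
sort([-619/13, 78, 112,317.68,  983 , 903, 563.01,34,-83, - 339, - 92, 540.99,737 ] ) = [ -339,-92,  -  83, - 619/13 , 34,78, 112, 317.68, 540.99 , 563.01, 737, 903, 983 ]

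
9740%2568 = 2036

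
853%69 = 25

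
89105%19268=12033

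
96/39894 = 16/6649 = 0.00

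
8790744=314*27996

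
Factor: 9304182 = 2^1*3^2*59^1* 8761^1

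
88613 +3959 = 92572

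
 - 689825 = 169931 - 859756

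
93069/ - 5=-93069/5 =- 18613.80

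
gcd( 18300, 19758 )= 6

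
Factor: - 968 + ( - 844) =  - 1812 = - 2^2*3^1*151^1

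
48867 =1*48867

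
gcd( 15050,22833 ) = 43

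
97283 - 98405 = - 1122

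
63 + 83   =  146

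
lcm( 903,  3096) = 21672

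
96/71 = 96/71=1.35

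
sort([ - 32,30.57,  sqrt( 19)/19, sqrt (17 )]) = [ - 32, sqrt( 19 )/19, sqrt( 17 ),30.57 ] 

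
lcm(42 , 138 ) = 966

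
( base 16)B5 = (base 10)181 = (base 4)2311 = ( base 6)501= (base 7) 346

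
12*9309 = 111708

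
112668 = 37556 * 3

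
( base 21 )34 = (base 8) 103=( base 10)67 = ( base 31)25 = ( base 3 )2111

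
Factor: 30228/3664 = 33/4 = 2^(-2 )*3^1*11^1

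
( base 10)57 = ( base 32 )1p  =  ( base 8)71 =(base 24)29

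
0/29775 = 0 = 0.00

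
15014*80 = 1201120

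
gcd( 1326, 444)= 6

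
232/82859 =232/82859 = 0.00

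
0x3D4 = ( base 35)S0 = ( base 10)980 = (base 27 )198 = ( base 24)1GK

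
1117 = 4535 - 3418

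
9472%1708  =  932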